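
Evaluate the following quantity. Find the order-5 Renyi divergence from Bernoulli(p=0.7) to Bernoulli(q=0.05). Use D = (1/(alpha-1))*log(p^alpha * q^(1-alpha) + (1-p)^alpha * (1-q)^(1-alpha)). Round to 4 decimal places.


Renyi divergence of order alpha between Bernoulli distributions:
D = (1/(alpha-1))*log(p^alpha * q^(1-alpha) + (1-p)^alpha * (1-q)^(1-alpha)).
alpha = 5, p = 0.7, q = 0.05.
p^alpha * q^(1-alpha) = 0.7^5 * 0.05^-4 = 26891.2.
(1-p)^alpha * (1-q)^(1-alpha) = 0.3^5 * 0.95^-4 = 0.002983.
sum = 26891.2 + 0.002983 = 26891.202983.
D = (1/4)*log(26891.202983) = 2.5499

2.5499


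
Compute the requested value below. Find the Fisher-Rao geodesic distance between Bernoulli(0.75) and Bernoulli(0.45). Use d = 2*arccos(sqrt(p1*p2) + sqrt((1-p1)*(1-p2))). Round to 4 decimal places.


Geodesic distance on Bernoulli manifold:
d(p1,p2) = 2*arccos(sqrt(p1*p2) + sqrt((1-p1)*(1-p2))).
sqrt(p1*p2) = sqrt(0.75*0.45) = 0.580948.
sqrt((1-p1)*(1-p2)) = sqrt(0.25*0.55) = 0.37081.
arg = 0.580948 + 0.37081 = 0.951757.
d = 2*arccos(0.951757) = 0.6238

0.6238


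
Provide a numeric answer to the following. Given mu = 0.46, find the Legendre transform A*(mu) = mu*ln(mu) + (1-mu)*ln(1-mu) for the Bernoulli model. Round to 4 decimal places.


Legendre transform for Bernoulli:
A*(mu) = mu*log(mu) + (1-mu)*log(1-mu).
mu = 0.46, 1-mu = 0.54.
mu*log(mu) = 0.46*log(0.46) = -0.357203.
(1-mu)*log(1-mu) = 0.54*log(0.54) = -0.332741.
A* = -0.357203 + -0.332741 = -0.6899

-0.6899


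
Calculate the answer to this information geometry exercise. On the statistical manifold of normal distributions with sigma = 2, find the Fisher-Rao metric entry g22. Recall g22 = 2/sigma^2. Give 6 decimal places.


For the 2-parameter normal family, the Fisher metric has:
  g11 = 1/sigma^2, g22 = 2/sigma^2.
sigma = 2, sigma^2 = 4.
g22 = 0.500000

0.500000


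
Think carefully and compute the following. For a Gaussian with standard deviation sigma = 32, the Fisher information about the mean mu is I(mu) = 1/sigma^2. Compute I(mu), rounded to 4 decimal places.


The Fisher information for the mean of a normal distribution is I(mu) = 1/sigma^2.
sigma = 32, so sigma^2 = 1024.
I(mu) = 1/1024 = 0.0010

0.0010


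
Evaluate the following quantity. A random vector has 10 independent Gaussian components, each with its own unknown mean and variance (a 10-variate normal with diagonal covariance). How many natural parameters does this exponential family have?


Exponential family dimension calculation:
Each univariate normal has two natural parameters (mu/sigma^2 and -1/(2 sigma^2)).
With 10 independent components, dim = 2 * 10 = 20.

20


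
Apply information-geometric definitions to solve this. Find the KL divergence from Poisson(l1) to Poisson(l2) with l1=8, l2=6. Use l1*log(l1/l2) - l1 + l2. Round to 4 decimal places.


KL divergence for Poisson:
KL = l1*log(l1/l2) - l1 + l2.
l1 = 8, l2 = 6.
log(8/6) = 0.287682.
l1*log(l1/l2) = 8 * 0.287682 = 2.301457.
KL = 2.301457 - 8 + 6 = 0.3015

0.3015


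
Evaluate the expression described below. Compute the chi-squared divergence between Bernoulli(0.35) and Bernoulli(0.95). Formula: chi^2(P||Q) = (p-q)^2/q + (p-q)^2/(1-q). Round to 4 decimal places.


Chi-squared divergence between Bernoulli distributions:
chi^2 = (p-q)^2/q + (p-q)^2/(1-q).
p = 0.35, q = 0.95, p-q = -0.6.
(p-q)^2 = 0.36.
term1 = 0.36/0.95 = 0.378947.
term2 = 0.36/0.05 = 7.2.
chi^2 = 0.378947 + 7.2 = 7.5789

7.5789


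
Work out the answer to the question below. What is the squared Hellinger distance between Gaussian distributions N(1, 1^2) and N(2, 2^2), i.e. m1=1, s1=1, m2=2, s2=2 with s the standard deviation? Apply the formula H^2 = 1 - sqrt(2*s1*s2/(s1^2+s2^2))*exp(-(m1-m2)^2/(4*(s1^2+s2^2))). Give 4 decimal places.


Squared Hellinger distance for Gaussians:
H^2 = 1 - sqrt(2*s1*s2/(s1^2+s2^2)) * exp(-(m1-m2)^2/(4*(s1^2+s2^2))).
s1^2 = 1, s2^2 = 4, s1^2+s2^2 = 5.
sqrt(2*1*2/(5)) = 0.894427.
(m1-m2)^2 = (-1)^2 = 1.
exp(-1/(4*5)) = exp(-0.05) = 0.951229.
H^2 = 1 - 0.894427*0.951229 = 0.1492

0.1492


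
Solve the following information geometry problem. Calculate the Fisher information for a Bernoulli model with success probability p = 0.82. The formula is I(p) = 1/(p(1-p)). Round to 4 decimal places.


For Bernoulli(p), Fisher information is I(p) = 1/(p*(1-p)).
p = 0.82, 1-p = 0.18.
p*(1-p) = 0.1476.
I(p) = 1/0.1476 = 6.7751

6.7751


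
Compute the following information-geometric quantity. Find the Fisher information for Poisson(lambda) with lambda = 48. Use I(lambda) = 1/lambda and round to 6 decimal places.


Fisher information for Poisson: I(lambda) = 1/lambda.
lambda = 48.
I(lambda) = 1/48 = 0.020833

0.020833


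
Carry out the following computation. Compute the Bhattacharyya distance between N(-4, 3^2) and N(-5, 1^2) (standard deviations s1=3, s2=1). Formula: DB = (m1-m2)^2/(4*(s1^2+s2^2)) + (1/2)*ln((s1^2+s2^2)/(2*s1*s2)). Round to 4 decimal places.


Bhattacharyya distance between two Gaussians:
DB = (m1-m2)^2/(4*(s1^2+s2^2)) + (1/2)*ln((s1^2+s2^2)/(2*s1*s2)).
(m1-m2)^2 = (1)^2 = 1.
s1^2+s2^2 = 9 + 1 = 10.
term1 = 1/40 = 0.025.
term2 = 0.5*ln(10/6.0) = 0.255413.
DB = 0.025 + 0.255413 = 0.2804

0.2804


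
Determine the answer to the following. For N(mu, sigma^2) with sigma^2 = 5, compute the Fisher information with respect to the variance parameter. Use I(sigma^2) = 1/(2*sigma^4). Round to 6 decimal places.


Fisher information for variance: I(sigma^2) = 1/(2*sigma^4).
sigma^2 = 5, so sigma^4 = 25.
I = 1/(2*25) = 1/50 = 0.020000

0.020000


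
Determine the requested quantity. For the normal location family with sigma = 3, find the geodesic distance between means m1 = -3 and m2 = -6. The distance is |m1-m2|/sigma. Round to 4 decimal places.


On the fixed-variance normal subfamily, geodesic distance = |m1-m2|/sigma.
|-3 - -6| = 3.
sigma = 3.
d = 3/3 = 1.0000

1.0000


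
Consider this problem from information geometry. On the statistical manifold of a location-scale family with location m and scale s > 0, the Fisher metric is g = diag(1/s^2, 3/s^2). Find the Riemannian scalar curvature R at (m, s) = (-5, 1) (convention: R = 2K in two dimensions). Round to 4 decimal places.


The metric has the form g = (A dm^2 + B ds^2)/s^2 with A = 1, B = 3.
Substitute u = sqrt(A/B)*m: g = B*(du^2 + ds^2)/s^2, i.e. B times the
Poincare upper half-plane metric, which has constant Gaussian curvature -1.
Scaling a 2D metric by a constant c divides the Gaussian curvature by c,
so K = -1/B = -1/(3) = -0.3333 everywhere (the point (m, s) = (-5, 1) is irrelevant:
the curvature is constant).
Scalar curvature in dimension 2: R = 2K = -2/(3) = -0.6667.

-0.6667


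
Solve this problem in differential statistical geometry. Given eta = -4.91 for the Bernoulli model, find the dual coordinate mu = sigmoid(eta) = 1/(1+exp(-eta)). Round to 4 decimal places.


Dual coordinate (expectation parameter) for Bernoulli:
mu = 1/(1+exp(-eta)).
eta = -4.91.
exp(-eta) = exp(4.91) = 135.639414.
mu = 1/(1+135.639414) = 0.0073

0.0073


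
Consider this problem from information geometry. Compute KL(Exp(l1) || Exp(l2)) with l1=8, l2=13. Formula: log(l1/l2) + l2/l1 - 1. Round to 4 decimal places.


KL divergence for exponential family:
KL = log(l1/l2) + l2/l1 - 1.
log(8/13) = -0.485508.
13/8 = 1.625.
KL = -0.485508 + 1.625 - 1 = 0.1395

0.1395


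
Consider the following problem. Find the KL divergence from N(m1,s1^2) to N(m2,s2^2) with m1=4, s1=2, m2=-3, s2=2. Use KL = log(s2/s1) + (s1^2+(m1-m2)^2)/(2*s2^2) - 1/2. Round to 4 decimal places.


KL divergence between normal distributions:
KL = log(s2/s1) + (s1^2 + (m1-m2)^2)/(2*s2^2) - 1/2.
log(2/2) = 0.0.
(2^2 + (4--3)^2)/(2*2^2) = (4 + 49)/8 = 6.625.
KL = 0.0 + 6.625 - 0.5 = 6.1250

6.1250


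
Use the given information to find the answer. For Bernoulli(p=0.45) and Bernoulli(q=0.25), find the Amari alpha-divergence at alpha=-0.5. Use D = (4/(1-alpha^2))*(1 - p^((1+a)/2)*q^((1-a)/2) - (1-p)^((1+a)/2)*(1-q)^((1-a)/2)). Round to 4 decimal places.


Amari alpha-divergence:
D = (4/(1-alpha^2))*(1 - p^((1+a)/2)*q^((1-a)/2) - (1-p)^((1+a)/2)*(1-q)^((1-a)/2)).
alpha = -0.5, p = 0.45, q = 0.25.
e1 = (1+alpha)/2 = 0.25, e2 = (1-alpha)/2 = 0.75.
t1 = p^e1 * q^e2 = 0.45^0.25 * 0.25^0.75 = 0.289573.
t2 = (1-p)^e1 * (1-q)^e2 = 0.55^0.25 * 0.75^0.75 = 0.694043.
4/(1-alpha^2) = 5.333333.
D = 5.333333*(1 - 0.289573 - 0.694043) = 0.0874

0.0874


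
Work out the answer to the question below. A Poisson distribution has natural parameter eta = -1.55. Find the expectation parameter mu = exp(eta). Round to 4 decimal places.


Expectation parameter for Poisson exponential family:
mu = exp(eta).
eta = -1.55.
mu = exp(-1.55) = 0.2122

0.2122


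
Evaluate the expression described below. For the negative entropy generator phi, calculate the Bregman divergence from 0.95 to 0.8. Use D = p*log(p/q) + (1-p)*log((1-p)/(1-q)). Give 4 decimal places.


Bregman divergence with negative entropy generator:
D = p*log(p/q) + (1-p)*log((1-p)/(1-q)).
p = 0.95, q = 0.8.
p*log(p/q) = 0.95*log(0.95/0.8) = 0.163258.
(1-p)*log((1-p)/(1-q)) = 0.05*log(0.05/0.2) = -0.069315.
D = 0.163258 + -0.069315 = 0.0939

0.0939


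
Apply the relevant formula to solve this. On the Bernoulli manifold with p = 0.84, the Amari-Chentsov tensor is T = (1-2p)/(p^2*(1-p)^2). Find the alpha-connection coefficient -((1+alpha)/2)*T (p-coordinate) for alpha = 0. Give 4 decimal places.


Skewness (Amari-Chentsov) tensor: T = (1-2p)/(p^2*(1-p)^2).
p = 0.84, 1-2p = -0.68, p^2 = 0.7056, (1-p)^2 = 0.0256.
T = -0.68/(0.7056 * 0.0256) = -37.645266.
In the p-coordinate, Gamma^(alpha) = Gamma^(0) - (alpha/2)*T with Gamma^(0) = (1/2)*g'(p) = -T/2,
so Gamma^(alpha) = -((1+alpha)/2)*T.
alpha = 0, -(1+alpha)/2 = -0.5.
Gamma = -0.5 * -37.645266 = 18.8226

18.8226


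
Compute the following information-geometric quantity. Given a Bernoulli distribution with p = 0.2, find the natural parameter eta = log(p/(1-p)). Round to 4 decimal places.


Natural parameter for Bernoulli: eta = log(p/(1-p)).
p = 0.2, 1-p = 0.8.
p/(1-p) = 0.25.
eta = log(0.25) = -1.3863

-1.3863


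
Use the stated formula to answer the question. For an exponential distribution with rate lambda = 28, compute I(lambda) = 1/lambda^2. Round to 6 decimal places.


Fisher information for exponential: I(lambda) = 1/lambda^2.
lambda = 28, lambda^2 = 784.
I = 1/784 = 0.001276

0.001276


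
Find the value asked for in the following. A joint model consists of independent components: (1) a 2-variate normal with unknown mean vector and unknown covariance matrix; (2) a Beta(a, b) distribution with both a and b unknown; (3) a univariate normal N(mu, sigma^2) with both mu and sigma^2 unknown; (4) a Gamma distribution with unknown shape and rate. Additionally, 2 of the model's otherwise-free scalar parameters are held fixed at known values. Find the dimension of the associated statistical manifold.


The dimension of a statistical manifold equals the number of free
(independent) real parameters of the model. For a product of independent
blocks the parameter counts add.
- 2-variate normal: 2 (mean) + 2*3/2 = 3 (symmetric covariance) = 5.
- Beta (a, b): 2.
- normal (mu, sigma^2): 2.
- Gamma (shape, rate): 2.
Total = 5 + 2 + 2 + 2 = 11.
2 parameter(s) fixed at known values: 11 - 2 = 9.
Dimension = 9

9


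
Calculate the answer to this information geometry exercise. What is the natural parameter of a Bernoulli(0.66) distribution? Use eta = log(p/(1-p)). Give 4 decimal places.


Natural parameter for Bernoulli: eta = log(p/(1-p)).
p = 0.66, 1-p = 0.34.
p/(1-p) = 1.941176.
eta = log(1.941176) = 0.6633

0.6633


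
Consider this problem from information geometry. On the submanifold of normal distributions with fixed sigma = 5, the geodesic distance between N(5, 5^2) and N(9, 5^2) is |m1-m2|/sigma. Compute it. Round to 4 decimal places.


On the fixed-variance normal subfamily, geodesic distance = |m1-m2|/sigma.
|5 - 9| = 4.
sigma = 5.
d = 4/5 = 0.8000

0.8000


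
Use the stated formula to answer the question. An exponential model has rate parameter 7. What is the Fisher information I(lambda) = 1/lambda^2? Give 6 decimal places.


Fisher information for exponential: I(lambda) = 1/lambda^2.
lambda = 7, lambda^2 = 49.
I = 1/49 = 0.020408

0.020408


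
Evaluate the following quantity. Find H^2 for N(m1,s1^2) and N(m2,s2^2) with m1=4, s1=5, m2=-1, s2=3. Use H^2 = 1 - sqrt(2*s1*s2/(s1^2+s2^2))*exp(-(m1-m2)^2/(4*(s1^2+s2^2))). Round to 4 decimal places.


Squared Hellinger distance for Gaussians:
H^2 = 1 - sqrt(2*s1*s2/(s1^2+s2^2)) * exp(-(m1-m2)^2/(4*(s1^2+s2^2))).
s1^2 = 25, s2^2 = 9, s1^2+s2^2 = 34.
sqrt(2*5*3/(34)) = 0.939336.
(m1-m2)^2 = (5)^2 = 25.
exp(-25/(4*34)) = exp(-0.183824) = 0.832083.
H^2 = 1 - 0.939336*0.832083 = 0.2184

0.2184


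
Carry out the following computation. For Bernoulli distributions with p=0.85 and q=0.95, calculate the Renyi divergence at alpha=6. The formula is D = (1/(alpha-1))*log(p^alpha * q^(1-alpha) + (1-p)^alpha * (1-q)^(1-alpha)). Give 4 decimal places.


Renyi divergence of order alpha between Bernoulli distributions:
D = (1/(alpha-1))*log(p^alpha * q^(1-alpha) + (1-p)^alpha * (1-q)^(1-alpha)).
alpha = 6, p = 0.85, q = 0.95.
p^alpha * q^(1-alpha) = 0.85^6 * 0.95^-5 = 0.487411.
(1-p)^alpha * (1-q)^(1-alpha) = 0.15^6 * 0.05^-5 = 36.45.
sum = 0.487411 + 36.45 = 36.937411.
D = (1/5)*log(36.937411) = 0.7218

0.7218


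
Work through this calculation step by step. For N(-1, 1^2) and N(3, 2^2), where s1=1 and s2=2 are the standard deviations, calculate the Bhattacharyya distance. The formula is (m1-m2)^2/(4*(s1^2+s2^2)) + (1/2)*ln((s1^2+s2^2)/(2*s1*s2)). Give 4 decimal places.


Bhattacharyya distance between two Gaussians:
DB = (m1-m2)^2/(4*(s1^2+s2^2)) + (1/2)*ln((s1^2+s2^2)/(2*s1*s2)).
(m1-m2)^2 = (-4)^2 = 16.
s1^2+s2^2 = 1 + 4 = 5.
term1 = 16/20 = 0.8.
term2 = 0.5*ln(5/4.0) = 0.111572.
DB = 0.8 + 0.111572 = 0.9116

0.9116


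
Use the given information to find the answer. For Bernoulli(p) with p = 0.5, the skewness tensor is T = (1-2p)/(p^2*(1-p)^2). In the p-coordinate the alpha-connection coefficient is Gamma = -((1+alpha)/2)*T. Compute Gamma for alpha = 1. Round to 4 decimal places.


Skewness (Amari-Chentsov) tensor: T = (1-2p)/(p^2*(1-p)^2).
p = 0.5, 1-2p = 0.0, p^2 = 0.25, (1-p)^2 = 0.25.
T = 0.0/(0.25 * 0.25) = 0.0.
In the p-coordinate, Gamma^(alpha) = Gamma^(0) - (alpha/2)*T with Gamma^(0) = (1/2)*g'(p) = -T/2,
so Gamma^(alpha) = -((1+alpha)/2)*T.
alpha = 1, -(1+alpha)/2 = -1.0.
Gamma = -1.0 * 0.0 = 0.0000

0.0000


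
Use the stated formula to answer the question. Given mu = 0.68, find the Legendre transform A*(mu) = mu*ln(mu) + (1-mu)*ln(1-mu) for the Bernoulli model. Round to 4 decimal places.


Legendre transform for Bernoulli:
A*(mu) = mu*log(mu) + (1-mu)*log(1-mu).
mu = 0.68, 1-mu = 0.32.
mu*log(mu) = 0.68*log(0.68) = -0.26225.
(1-mu)*log(1-mu) = 0.32*log(0.32) = -0.364619.
A* = -0.26225 + -0.364619 = -0.6269

-0.6269


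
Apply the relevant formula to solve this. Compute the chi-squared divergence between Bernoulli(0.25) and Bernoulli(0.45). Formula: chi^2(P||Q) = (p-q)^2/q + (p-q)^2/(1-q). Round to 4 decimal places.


Chi-squared divergence between Bernoulli distributions:
chi^2 = (p-q)^2/q + (p-q)^2/(1-q).
p = 0.25, q = 0.45, p-q = -0.2.
(p-q)^2 = 0.04.
term1 = 0.04/0.45 = 0.088889.
term2 = 0.04/0.55 = 0.072727.
chi^2 = 0.088889 + 0.072727 = 0.1616

0.1616


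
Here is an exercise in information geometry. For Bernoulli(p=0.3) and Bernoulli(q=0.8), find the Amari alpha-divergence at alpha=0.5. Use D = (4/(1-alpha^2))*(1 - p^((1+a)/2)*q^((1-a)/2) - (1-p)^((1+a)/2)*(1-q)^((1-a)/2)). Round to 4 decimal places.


Amari alpha-divergence:
D = (4/(1-alpha^2))*(1 - p^((1+a)/2)*q^((1-a)/2) - (1-p)^((1+a)/2)*(1-q)^((1-a)/2)).
alpha = 0.5, p = 0.3, q = 0.8.
e1 = (1+alpha)/2 = 0.75, e2 = (1-alpha)/2 = 0.25.
t1 = p^e1 * q^e2 = 0.3^0.75 * 0.8^0.25 = 0.383366.
t2 = (1-p)^e1 * (1-q)^e2 = 0.7^0.75 * 0.2^0.25 = 0.511777.
4/(1-alpha^2) = 5.333333.
D = 5.333333*(1 - 0.383366 - 0.511777) = 0.5592

0.5592


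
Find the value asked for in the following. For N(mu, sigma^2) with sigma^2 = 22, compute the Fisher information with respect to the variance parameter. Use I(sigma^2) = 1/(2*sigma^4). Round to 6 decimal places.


Fisher information for variance: I(sigma^2) = 1/(2*sigma^4).
sigma^2 = 22, so sigma^4 = 484.
I = 1/(2*484) = 1/968 = 0.001033

0.001033


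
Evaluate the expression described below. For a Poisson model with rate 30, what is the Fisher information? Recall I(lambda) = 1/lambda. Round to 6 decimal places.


Fisher information for Poisson: I(lambda) = 1/lambda.
lambda = 30.
I(lambda) = 1/30 = 0.033333

0.033333


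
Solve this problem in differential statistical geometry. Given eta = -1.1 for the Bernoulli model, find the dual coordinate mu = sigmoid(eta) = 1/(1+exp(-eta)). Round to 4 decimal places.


Dual coordinate (expectation parameter) for Bernoulli:
mu = 1/(1+exp(-eta)).
eta = -1.1.
exp(-eta) = exp(1.1) = 3.004166.
mu = 1/(1+3.004166) = 0.2497

0.2497


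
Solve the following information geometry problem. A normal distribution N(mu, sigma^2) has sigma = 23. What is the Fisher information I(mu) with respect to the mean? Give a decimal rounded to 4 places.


The Fisher information for the mean of a normal distribution is I(mu) = 1/sigma^2.
sigma = 23, so sigma^2 = 529.
I(mu) = 1/529 = 0.0019

0.0019


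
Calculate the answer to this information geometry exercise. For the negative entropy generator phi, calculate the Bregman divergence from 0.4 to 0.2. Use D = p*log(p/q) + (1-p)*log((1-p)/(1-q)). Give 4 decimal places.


Bregman divergence with negative entropy generator:
D = p*log(p/q) + (1-p)*log((1-p)/(1-q)).
p = 0.4, q = 0.2.
p*log(p/q) = 0.4*log(0.4/0.2) = 0.277259.
(1-p)*log((1-p)/(1-q)) = 0.6*log(0.6/0.8) = -0.172609.
D = 0.277259 + -0.172609 = 0.1046

0.1046


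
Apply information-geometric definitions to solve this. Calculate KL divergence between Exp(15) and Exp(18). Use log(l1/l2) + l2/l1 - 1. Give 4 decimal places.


KL divergence for exponential family:
KL = log(l1/l2) + l2/l1 - 1.
log(15/18) = -0.182322.
18/15 = 1.2.
KL = -0.182322 + 1.2 - 1 = 0.0177

0.0177


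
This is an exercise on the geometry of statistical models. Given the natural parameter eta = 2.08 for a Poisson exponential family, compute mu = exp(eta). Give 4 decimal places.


Expectation parameter for Poisson exponential family:
mu = exp(eta).
eta = 2.08.
mu = exp(2.08) = 8.0045

8.0045


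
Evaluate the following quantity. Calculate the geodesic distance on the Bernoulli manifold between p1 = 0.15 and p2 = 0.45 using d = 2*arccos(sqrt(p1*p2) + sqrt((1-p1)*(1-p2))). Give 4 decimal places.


Geodesic distance on Bernoulli manifold:
d(p1,p2) = 2*arccos(sqrt(p1*p2) + sqrt((1-p1)*(1-p2))).
sqrt(p1*p2) = sqrt(0.15*0.45) = 0.259808.
sqrt((1-p1)*(1-p2)) = sqrt(0.85*0.55) = 0.68374.
arg = 0.259808 + 0.68374 = 0.943547.
d = 2*arccos(0.943547) = 0.6752

0.6752


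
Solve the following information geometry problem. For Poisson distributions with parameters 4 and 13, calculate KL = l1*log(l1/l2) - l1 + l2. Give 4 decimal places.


KL divergence for Poisson:
KL = l1*log(l1/l2) - l1 + l2.
l1 = 4, l2 = 13.
log(4/13) = -1.178655.
l1*log(l1/l2) = 4 * -1.178655 = -4.71462.
KL = -4.71462 - 4 + 13 = 4.2854

4.2854


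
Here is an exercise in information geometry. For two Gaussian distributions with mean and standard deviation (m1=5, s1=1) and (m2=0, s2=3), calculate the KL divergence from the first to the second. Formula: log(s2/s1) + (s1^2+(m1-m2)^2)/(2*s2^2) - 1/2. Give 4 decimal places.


KL divergence between normal distributions:
KL = log(s2/s1) + (s1^2 + (m1-m2)^2)/(2*s2^2) - 1/2.
log(3/1) = 1.098612.
(1^2 + (5-0)^2)/(2*3^2) = (1 + 25)/18 = 1.444444.
KL = 1.098612 + 1.444444 - 0.5 = 2.0431

2.0431


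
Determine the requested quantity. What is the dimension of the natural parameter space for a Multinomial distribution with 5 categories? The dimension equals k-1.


Exponential family dimension calculation:
For Multinomial with k=5 categories, dim = k-1 = 4.

4


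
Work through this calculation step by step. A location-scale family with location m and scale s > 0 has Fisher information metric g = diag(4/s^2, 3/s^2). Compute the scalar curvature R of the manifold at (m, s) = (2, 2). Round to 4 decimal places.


The metric has the form g = (A dm^2 + B ds^2)/s^2 with A = 4, B = 3.
Substitute u = sqrt(A/B)*m: g = B*(du^2 + ds^2)/s^2, i.e. B times the
Poincare upper half-plane metric, which has constant Gaussian curvature -1.
Scaling a 2D metric by a constant c divides the Gaussian curvature by c,
so K = -1/B = -1/(3) = -0.3333 everywhere (the point (m, s) = (2, 2) is irrelevant:
the curvature is constant).
Scalar curvature in dimension 2: R = 2K = -2/(3) = -0.6667.

-0.6667


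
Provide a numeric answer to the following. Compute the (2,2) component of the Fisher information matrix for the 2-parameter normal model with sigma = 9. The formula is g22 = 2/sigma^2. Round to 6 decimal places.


For the 2-parameter normal family, the Fisher metric has:
  g11 = 1/sigma^2, g22 = 2/sigma^2.
sigma = 9, sigma^2 = 81.
g22 = 0.024691

0.024691


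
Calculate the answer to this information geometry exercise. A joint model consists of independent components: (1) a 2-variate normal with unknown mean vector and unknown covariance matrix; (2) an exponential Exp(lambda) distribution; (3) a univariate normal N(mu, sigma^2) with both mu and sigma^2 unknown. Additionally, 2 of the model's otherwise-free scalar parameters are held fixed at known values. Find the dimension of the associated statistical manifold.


The dimension of a statistical manifold equals the number of free
(independent) real parameters of the model. For a product of independent
blocks the parameter counts add.
- 2-variate normal: 2 (mean) + 2*3/2 = 3 (symmetric covariance) = 5.
- exponential (lambda): 1.
- normal (mu, sigma^2): 2.
Total = 5 + 1 + 2 = 8.
2 parameter(s) fixed at known values: 8 - 2 = 6.
Dimension = 6

6


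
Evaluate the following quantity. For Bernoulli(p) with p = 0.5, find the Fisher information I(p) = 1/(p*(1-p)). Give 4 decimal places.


For Bernoulli(p), Fisher information is I(p) = 1/(p*(1-p)).
p = 0.5, 1-p = 0.5.
p*(1-p) = 0.25.
I(p) = 1/0.25 = 4.0000

4.0000


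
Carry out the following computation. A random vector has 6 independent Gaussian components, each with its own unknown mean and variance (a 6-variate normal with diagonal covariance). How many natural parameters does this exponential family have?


Exponential family dimension calculation:
Each univariate normal has two natural parameters (mu/sigma^2 and -1/(2 sigma^2)).
With 6 independent components, dim = 2 * 6 = 12.

12


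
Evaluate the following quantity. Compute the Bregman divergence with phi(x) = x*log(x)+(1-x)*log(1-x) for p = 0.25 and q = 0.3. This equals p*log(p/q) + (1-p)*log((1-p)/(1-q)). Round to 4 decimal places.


Bregman divergence with negative entropy generator:
D = p*log(p/q) + (1-p)*log((1-p)/(1-q)).
p = 0.25, q = 0.3.
p*log(p/q) = 0.25*log(0.25/0.3) = -0.04558.
(1-p)*log((1-p)/(1-q)) = 0.75*log(0.75/0.7) = 0.051745.
D = -0.04558 + 0.051745 = 0.0062

0.0062


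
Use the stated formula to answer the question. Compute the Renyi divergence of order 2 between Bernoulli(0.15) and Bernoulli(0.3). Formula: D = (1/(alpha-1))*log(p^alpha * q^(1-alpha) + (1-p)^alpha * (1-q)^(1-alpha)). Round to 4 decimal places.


Renyi divergence of order alpha between Bernoulli distributions:
D = (1/(alpha-1))*log(p^alpha * q^(1-alpha) + (1-p)^alpha * (1-q)^(1-alpha)).
alpha = 2, p = 0.15, q = 0.3.
p^alpha * q^(1-alpha) = 0.15^2 * 0.3^-1 = 0.075.
(1-p)^alpha * (1-q)^(1-alpha) = 0.85^2 * 0.7^-1 = 1.032143.
sum = 0.075 + 1.032143 = 1.107143.
D = (1/1)*log(1.107143) = 0.1018

0.1018


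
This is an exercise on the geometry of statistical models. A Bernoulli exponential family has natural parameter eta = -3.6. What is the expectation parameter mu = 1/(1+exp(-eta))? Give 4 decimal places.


Dual coordinate (expectation parameter) for Bernoulli:
mu = 1/(1+exp(-eta)).
eta = -3.6.
exp(-eta) = exp(3.6) = 36.598234.
mu = 1/(1+36.598234) = 0.0266

0.0266


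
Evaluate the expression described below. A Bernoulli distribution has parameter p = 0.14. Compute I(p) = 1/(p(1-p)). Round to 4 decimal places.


For Bernoulli(p), Fisher information is I(p) = 1/(p*(1-p)).
p = 0.14, 1-p = 0.86.
p*(1-p) = 0.1204.
I(p) = 1/0.1204 = 8.3056

8.3056


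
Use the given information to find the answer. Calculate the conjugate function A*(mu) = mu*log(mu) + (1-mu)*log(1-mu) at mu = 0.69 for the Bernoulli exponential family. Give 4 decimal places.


Legendre transform for Bernoulli:
A*(mu) = mu*log(mu) + (1-mu)*log(1-mu).
mu = 0.69, 1-mu = 0.31.
mu*log(mu) = 0.69*log(0.69) = -0.256034.
(1-mu)*log(1-mu) = 0.31*log(0.31) = -0.363067.
A* = -0.256034 + -0.363067 = -0.6191

-0.6191


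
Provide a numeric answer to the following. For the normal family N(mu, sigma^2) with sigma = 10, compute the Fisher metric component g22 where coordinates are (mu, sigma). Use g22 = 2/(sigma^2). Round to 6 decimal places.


For the 2-parameter normal family, the Fisher metric has:
  g11 = 1/sigma^2, g22 = 2/sigma^2.
sigma = 10, sigma^2 = 100.
g22 = 0.020000

0.020000


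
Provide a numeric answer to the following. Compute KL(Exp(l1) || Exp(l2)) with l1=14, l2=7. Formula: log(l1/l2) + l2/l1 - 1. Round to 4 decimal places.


KL divergence for exponential family:
KL = log(l1/l2) + l2/l1 - 1.
log(14/7) = 0.693147.
7/14 = 0.5.
KL = 0.693147 + 0.5 - 1 = 0.1931

0.1931


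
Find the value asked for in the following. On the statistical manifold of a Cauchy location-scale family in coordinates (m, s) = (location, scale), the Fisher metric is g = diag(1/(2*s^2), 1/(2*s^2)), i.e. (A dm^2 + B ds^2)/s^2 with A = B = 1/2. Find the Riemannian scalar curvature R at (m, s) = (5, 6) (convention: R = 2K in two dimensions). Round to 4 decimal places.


The metric has the form g = (A dm^2 + B ds^2)/s^2 with A = 1/2, B = 1/2.
Substitute u = sqrt(A/B)*m: g = B*(du^2 + ds^2)/s^2, i.e. B times the
Poincare upper half-plane metric, which has constant Gaussian curvature -1.
Scaling a 2D metric by a constant c divides the Gaussian curvature by c,
so K = -1/B = -1/(1/2) = -2.0000 everywhere (the point (m, s) = (5, 6) is irrelevant:
the curvature is constant).
Scalar curvature in dimension 2: R = 2K = -2/(1/2) = -4.0000.

-4.0000


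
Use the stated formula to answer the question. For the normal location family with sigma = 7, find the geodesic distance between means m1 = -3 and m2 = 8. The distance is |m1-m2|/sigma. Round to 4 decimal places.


On the fixed-variance normal subfamily, geodesic distance = |m1-m2|/sigma.
|-3 - 8| = 11.
sigma = 7.
d = 11/7 = 1.5714

1.5714


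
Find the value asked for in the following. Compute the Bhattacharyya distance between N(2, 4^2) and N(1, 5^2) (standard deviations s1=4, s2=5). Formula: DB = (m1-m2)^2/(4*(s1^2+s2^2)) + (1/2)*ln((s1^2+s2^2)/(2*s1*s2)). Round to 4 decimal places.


Bhattacharyya distance between two Gaussians:
DB = (m1-m2)^2/(4*(s1^2+s2^2)) + (1/2)*ln((s1^2+s2^2)/(2*s1*s2)).
(m1-m2)^2 = (1)^2 = 1.
s1^2+s2^2 = 16 + 25 = 41.
term1 = 1/164 = 0.006098.
term2 = 0.5*ln(41/40.0) = 0.012346.
DB = 0.006098 + 0.012346 = 0.0184

0.0184


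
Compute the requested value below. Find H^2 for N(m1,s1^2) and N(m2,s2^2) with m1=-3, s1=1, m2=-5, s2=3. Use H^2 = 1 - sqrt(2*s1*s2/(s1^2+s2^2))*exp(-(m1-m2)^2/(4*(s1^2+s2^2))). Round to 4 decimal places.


Squared Hellinger distance for Gaussians:
H^2 = 1 - sqrt(2*s1*s2/(s1^2+s2^2)) * exp(-(m1-m2)^2/(4*(s1^2+s2^2))).
s1^2 = 1, s2^2 = 9, s1^2+s2^2 = 10.
sqrt(2*1*3/(10)) = 0.774597.
(m1-m2)^2 = (2)^2 = 4.
exp(-4/(4*10)) = exp(-0.1) = 0.904837.
H^2 = 1 - 0.774597*0.904837 = 0.2991

0.2991


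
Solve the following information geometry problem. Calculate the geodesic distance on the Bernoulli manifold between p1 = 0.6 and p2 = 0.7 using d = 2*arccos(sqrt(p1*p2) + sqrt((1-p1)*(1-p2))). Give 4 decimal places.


Geodesic distance on Bernoulli manifold:
d(p1,p2) = 2*arccos(sqrt(p1*p2) + sqrt((1-p1)*(1-p2))).
sqrt(p1*p2) = sqrt(0.6*0.7) = 0.648074.
sqrt((1-p1)*(1-p2)) = sqrt(0.4*0.3) = 0.34641.
arg = 0.648074 + 0.34641 = 0.994484.
d = 2*arccos(0.994484) = 0.2102

0.2102


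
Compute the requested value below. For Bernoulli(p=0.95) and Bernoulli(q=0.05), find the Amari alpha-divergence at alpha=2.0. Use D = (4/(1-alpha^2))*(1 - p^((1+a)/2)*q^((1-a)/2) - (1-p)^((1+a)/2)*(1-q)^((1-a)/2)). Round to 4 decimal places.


Amari alpha-divergence:
D = (4/(1-alpha^2))*(1 - p^((1+a)/2)*q^((1-a)/2) - (1-p)^((1+a)/2)*(1-q)^((1-a)/2)).
alpha = 2.0, p = 0.95, q = 0.05.
e1 = (1+alpha)/2 = 1.5, e2 = (1-alpha)/2 = -0.5.
t1 = p^e1 * q^e2 = 0.95^1.5 * 0.05^-0.5 = 4.140954.
t2 = (1-p)^e1 * (1-q)^e2 = 0.05^1.5 * 0.95^-0.5 = 0.011471.
4/(1-alpha^2) = -1.333333.
D = -1.333333*(1 - 4.140954 - 0.011471) = 4.2032

4.2032


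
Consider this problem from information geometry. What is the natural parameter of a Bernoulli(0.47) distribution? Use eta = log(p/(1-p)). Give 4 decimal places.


Natural parameter for Bernoulli: eta = log(p/(1-p)).
p = 0.47, 1-p = 0.53.
p/(1-p) = 0.886792.
eta = log(0.886792) = -0.1201

-0.1201


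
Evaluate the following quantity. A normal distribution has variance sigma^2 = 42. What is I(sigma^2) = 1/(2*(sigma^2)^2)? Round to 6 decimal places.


Fisher information for variance: I(sigma^2) = 1/(2*sigma^4).
sigma^2 = 42, so sigma^4 = 1764.
I = 1/(2*1764) = 1/3528 = 0.000283

0.000283


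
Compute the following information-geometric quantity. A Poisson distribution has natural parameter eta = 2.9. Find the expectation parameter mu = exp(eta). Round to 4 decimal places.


Expectation parameter for Poisson exponential family:
mu = exp(eta).
eta = 2.9.
mu = exp(2.9) = 18.1741

18.1741


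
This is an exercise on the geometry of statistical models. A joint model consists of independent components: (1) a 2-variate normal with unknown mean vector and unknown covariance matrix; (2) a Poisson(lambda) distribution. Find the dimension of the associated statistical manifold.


The dimension of a statistical manifold equals the number of free
(independent) real parameters of the model. For a product of independent
blocks the parameter counts add.
- 2-variate normal: 2 (mean) + 2*3/2 = 3 (symmetric covariance) = 5.
- Poisson (lambda): 1.
Total = 5 + 1 = 6.
Dimension = 6

6


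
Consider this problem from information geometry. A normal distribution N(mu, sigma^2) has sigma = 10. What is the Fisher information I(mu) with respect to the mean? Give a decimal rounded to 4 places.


The Fisher information for the mean of a normal distribution is I(mu) = 1/sigma^2.
sigma = 10, so sigma^2 = 100.
I(mu) = 1/100 = 0.0100

0.0100


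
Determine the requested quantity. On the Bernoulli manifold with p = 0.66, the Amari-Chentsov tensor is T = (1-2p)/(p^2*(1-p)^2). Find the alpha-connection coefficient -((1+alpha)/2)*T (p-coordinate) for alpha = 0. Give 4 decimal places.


Skewness (Amari-Chentsov) tensor: T = (1-2p)/(p^2*(1-p)^2).
p = 0.66, 1-2p = -0.32, p^2 = 0.4356, (1-p)^2 = 0.1156.
T = -0.32/(0.4356 * 0.1156) = -6.354835.
In the p-coordinate, Gamma^(alpha) = Gamma^(0) - (alpha/2)*T with Gamma^(0) = (1/2)*g'(p) = -T/2,
so Gamma^(alpha) = -((1+alpha)/2)*T.
alpha = 0, -(1+alpha)/2 = -0.5.
Gamma = -0.5 * -6.354835 = 3.1774

3.1774


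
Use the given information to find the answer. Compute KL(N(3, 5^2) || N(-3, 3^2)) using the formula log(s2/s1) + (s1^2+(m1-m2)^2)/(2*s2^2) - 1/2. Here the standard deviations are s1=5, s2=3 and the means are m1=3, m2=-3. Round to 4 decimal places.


KL divergence between normal distributions:
KL = log(s2/s1) + (s1^2 + (m1-m2)^2)/(2*s2^2) - 1/2.
log(3/5) = -0.510826.
(5^2 + (3--3)^2)/(2*3^2) = (25 + 36)/18 = 3.388889.
KL = -0.510826 + 3.388889 - 0.5 = 2.3781

2.3781


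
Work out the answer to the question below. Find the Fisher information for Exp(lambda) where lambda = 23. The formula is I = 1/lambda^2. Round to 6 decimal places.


Fisher information for exponential: I(lambda) = 1/lambda^2.
lambda = 23, lambda^2 = 529.
I = 1/529 = 0.001890

0.001890


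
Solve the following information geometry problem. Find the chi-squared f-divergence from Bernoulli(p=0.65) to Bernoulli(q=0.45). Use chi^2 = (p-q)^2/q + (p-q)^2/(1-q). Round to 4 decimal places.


Chi-squared divergence between Bernoulli distributions:
chi^2 = (p-q)^2/q + (p-q)^2/(1-q).
p = 0.65, q = 0.45, p-q = 0.2.
(p-q)^2 = 0.04.
term1 = 0.04/0.45 = 0.088889.
term2 = 0.04/0.55 = 0.072727.
chi^2 = 0.088889 + 0.072727 = 0.1616

0.1616


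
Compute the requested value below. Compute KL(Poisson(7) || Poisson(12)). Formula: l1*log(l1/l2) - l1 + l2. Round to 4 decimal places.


KL divergence for Poisson:
KL = l1*log(l1/l2) - l1 + l2.
l1 = 7, l2 = 12.
log(7/12) = -0.538997.
l1*log(l1/l2) = 7 * -0.538997 = -3.772976.
KL = -3.772976 - 7 + 12 = 1.2270

1.2270


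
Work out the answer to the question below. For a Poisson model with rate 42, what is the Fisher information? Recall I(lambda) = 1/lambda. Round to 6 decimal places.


Fisher information for Poisson: I(lambda) = 1/lambda.
lambda = 42.
I(lambda) = 1/42 = 0.023810

0.023810


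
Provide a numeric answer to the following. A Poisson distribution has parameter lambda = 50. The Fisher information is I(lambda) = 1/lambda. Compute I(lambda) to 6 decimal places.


Fisher information for Poisson: I(lambda) = 1/lambda.
lambda = 50.
I(lambda) = 1/50 = 0.020000

0.020000


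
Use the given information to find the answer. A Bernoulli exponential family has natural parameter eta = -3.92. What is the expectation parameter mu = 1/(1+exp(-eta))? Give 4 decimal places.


Dual coordinate (expectation parameter) for Bernoulli:
mu = 1/(1+exp(-eta)).
eta = -3.92.
exp(-eta) = exp(3.92) = 50.400445.
mu = 1/(1+50.400445) = 0.0195

0.0195


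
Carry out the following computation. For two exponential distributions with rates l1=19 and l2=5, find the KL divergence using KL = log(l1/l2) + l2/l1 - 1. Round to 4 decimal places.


KL divergence for exponential family:
KL = log(l1/l2) + l2/l1 - 1.
log(19/5) = 1.335001.
5/19 = 0.263158.
KL = 1.335001 + 0.263158 - 1 = 0.5982

0.5982


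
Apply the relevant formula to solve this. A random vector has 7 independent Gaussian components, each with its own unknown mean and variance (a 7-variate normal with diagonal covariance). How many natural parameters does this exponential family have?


Exponential family dimension calculation:
Each univariate normal has two natural parameters (mu/sigma^2 and -1/(2 sigma^2)).
With 7 independent components, dim = 2 * 7 = 14.

14


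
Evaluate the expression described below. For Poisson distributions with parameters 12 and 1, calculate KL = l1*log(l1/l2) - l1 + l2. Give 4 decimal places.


KL divergence for Poisson:
KL = l1*log(l1/l2) - l1 + l2.
l1 = 12, l2 = 1.
log(12/1) = 2.484907.
l1*log(l1/l2) = 12 * 2.484907 = 29.81888.
KL = 29.81888 - 12 + 1 = 18.8189

18.8189


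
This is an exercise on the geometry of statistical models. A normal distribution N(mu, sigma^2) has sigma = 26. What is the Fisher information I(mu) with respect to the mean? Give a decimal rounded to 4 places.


The Fisher information for the mean of a normal distribution is I(mu) = 1/sigma^2.
sigma = 26, so sigma^2 = 676.
I(mu) = 1/676 = 0.0015

0.0015


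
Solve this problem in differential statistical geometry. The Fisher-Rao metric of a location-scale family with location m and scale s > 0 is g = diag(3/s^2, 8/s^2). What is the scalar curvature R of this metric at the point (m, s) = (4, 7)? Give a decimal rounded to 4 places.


The metric has the form g = (A dm^2 + B ds^2)/s^2 with A = 3, B = 8.
Substitute u = sqrt(A/B)*m: g = B*(du^2 + ds^2)/s^2, i.e. B times the
Poincare upper half-plane metric, which has constant Gaussian curvature -1.
Scaling a 2D metric by a constant c divides the Gaussian curvature by c,
so K = -1/B = -1/(8) = -0.1250 everywhere (the point (m, s) = (4, 7) is irrelevant:
the curvature is constant).
Scalar curvature in dimension 2: R = 2K = -2/(8) = -0.2500.

-0.2500


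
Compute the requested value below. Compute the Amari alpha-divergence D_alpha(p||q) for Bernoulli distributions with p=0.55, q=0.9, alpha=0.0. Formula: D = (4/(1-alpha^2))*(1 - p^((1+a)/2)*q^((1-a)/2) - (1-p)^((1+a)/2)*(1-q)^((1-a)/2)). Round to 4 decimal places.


Amari alpha-divergence:
D = (4/(1-alpha^2))*(1 - p^((1+a)/2)*q^((1-a)/2) - (1-p)^((1+a)/2)*(1-q)^((1-a)/2)).
alpha = 0.0, p = 0.55, q = 0.9.
e1 = (1+alpha)/2 = 0.5, e2 = (1-alpha)/2 = 0.5.
t1 = p^e1 * q^e2 = 0.55^0.5 * 0.9^0.5 = 0.703562.
t2 = (1-p)^e1 * (1-q)^e2 = 0.45^0.5 * 0.1^0.5 = 0.212132.
4/(1-alpha^2) = 4.0.
D = 4.0*(1 - 0.703562 - 0.212132) = 0.3372

0.3372


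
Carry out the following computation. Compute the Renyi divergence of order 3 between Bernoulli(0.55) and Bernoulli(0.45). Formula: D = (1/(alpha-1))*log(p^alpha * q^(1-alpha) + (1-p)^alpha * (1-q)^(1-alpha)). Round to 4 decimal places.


Renyi divergence of order alpha between Bernoulli distributions:
D = (1/(alpha-1))*log(p^alpha * q^(1-alpha) + (1-p)^alpha * (1-q)^(1-alpha)).
alpha = 3, p = 0.55, q = 0.45.
p^alpha * q^(1-alpha) = 0.55^3 * 0.45^-2 = 0.821605.
(1-p)^alpha * (1-q)^(1-alpha) = 0.45^3 * 0.55^-2 = 0.30124.
sum = 0.821605 + 0.30124 = 1.122845.
D = (1/2)*log(1.122845) = 0.0579

0.0579


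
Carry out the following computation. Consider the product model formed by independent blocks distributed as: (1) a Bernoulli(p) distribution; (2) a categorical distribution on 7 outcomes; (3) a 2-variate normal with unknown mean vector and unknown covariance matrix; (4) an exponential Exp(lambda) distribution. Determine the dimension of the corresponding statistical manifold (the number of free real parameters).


The dimension of a statistical manifold equals the number of free
(independent) real parameters of the model. For a product of independent
blocks the parameter counts add.
- Bernoulli (p): 1.
- categorical on 7 outcomes (probabilities sum to 1): 7-1 = 6.
- 2-variate normal: 2 (mean) + 2*3/2 = 3 (symmetric covariance) = 5.
- exponential (lambda): 1.
Total = 1 + 6 + 5 + 1 = 13.
Dimension = 13

13


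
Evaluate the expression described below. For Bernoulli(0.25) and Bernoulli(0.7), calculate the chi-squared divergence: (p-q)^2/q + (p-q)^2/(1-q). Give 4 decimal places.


Chi-squared divergence between Bernoulli distributions:
chi^2 = (p-q)^2/q + (p-q)^2/(1-q).
p = 0.25, q = 0.7, p-q = -0.45.
(p-q)^2 = 0.2025.
term1 = 0.2025/0.7 = 0.289286.
term2 = 0.2025/0.3 = 0.675.
chi^2 = 0.289286 + 0.675 = 0.9643

0.9643


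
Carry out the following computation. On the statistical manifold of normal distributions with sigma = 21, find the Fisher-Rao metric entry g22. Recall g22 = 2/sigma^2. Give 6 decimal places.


For the 2-parameter normal family, the Fisher metric has:
  g11 = 1/sigma^2, g22 = 2/sigma^2.
sigma = 21, sigma^2 = 441.
g22 = 0.004535

0.004535


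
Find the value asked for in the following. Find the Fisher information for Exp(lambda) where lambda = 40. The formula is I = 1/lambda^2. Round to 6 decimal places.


Fisher information for exponential: I(lambda) = 1/lambda^2.
lambda = 40, lambda^2 = 1600.
I = 1/1600 = 0.000625

0.000625


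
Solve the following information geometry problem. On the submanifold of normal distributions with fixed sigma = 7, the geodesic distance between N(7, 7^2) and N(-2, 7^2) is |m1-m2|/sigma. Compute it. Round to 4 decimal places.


On the fixed-variance normal subfamily, geodesic distance = |m1-m2|/sigma.
|7 - -2| = 9.
sigma = 7.
d = 9/7 = 1.2857

1.2857


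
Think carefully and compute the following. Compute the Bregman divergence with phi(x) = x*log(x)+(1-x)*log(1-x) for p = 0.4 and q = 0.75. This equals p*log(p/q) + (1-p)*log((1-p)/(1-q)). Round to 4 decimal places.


Bregman divergence with negative entropy generator:
D = p*log(p/q) + (1-p)*log((1-p)/(1-q)).
p = 0.4, q = 0.75.
p*log(p/q) = 0.4*log(0.4/0.75) = -0.251443.
(1-p)*log((1-p)/(1-q)) = 0.6*log(0.6/0.25) = 0.525281.
D = -0.251443 + 0.525281 = 0.2738

0.2738
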